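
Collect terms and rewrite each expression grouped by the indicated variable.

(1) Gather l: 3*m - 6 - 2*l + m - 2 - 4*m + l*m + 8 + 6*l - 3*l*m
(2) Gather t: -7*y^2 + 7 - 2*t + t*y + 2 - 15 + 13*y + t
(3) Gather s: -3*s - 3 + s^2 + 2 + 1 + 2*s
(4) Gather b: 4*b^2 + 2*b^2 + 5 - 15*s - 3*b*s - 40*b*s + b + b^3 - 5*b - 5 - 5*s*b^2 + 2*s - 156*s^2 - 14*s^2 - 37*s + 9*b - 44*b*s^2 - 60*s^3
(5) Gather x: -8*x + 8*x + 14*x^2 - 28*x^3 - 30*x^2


(1) = l*(4 - 2*m)
(2) = t*(y - 1) - 7*y^2 + 13*y - 6
(3) = s^2 - s
(4) = b^3 + b^2*(6 - 5*s) + b*(-44*s^2 - 43*s + 5) - 60*s^3 - 170*s^2 - 50*s
(5) = -28*x^3 - 16*x^2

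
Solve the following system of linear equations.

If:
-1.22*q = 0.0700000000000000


Then:
q = -0.06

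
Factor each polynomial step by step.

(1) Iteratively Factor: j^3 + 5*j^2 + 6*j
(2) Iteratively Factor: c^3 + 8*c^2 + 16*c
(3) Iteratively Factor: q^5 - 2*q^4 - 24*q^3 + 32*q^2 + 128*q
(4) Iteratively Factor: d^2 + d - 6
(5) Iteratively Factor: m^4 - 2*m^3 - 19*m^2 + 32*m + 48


(1) = (j)*(j^2 + 5*j + 6) = j*(j + 2)*(j + 3)
(2) = (c)*(c^2 + 8*c + 16) = c*(c + 4)*(c + 4)
(3) = (q + 4)*(q^4 - 6*q^3 + 32*q) = (q - 4)*(q + 4)*(q^3 - 2*q^2 - 8*q) = (q - 4)^2*(q + 4)*(q^2 + 2*q) = q*(q - 4)^2*(q + 4)*(q + 2)
(4) = (d + 3)*(d - 2)
(5) = (m - 3)*(m^3 + m^2 - 16*m - 16) = (m - 4)*(m - 3)*(m^2 + 5*m + 4) = (m - 4)*(m - 3)*(m + 4)*(m + 1)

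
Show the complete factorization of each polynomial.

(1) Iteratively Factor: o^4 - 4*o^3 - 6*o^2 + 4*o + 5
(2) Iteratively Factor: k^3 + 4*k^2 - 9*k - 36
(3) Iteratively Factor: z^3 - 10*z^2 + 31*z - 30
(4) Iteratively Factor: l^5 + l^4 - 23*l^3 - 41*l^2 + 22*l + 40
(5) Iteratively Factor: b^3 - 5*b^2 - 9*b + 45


(1) = (o + 1)*(o^3 - 5*o^2 - o + 5) = (o + 1)^2*(o^2 - 6*o + 5) = (o - 1)*(o + 1)^2*(o - 5)
(2) = (k + 3)*(k^2 + k - 12) = (k + 3)*(k + 4)*(k - 3)
(3) = (z - 3)*(z^2 - 7*z + 10) = (z - 3)*(z - 2)*(z - 5)
(4) = (l - 1)*(l^4 + 2*l^3 - 21*l^2 - 62*l - 40) = (l - 1)*(l + 4)*(l^3 - 2*l^2 - 13*l - 10) = (l - 1)*(l + 2)*(l + 4)*(l^2 - 4*l - 5) = (l - 1)*(l + 1)*(l + 2)*(l + 4)*(l - 5)
(5) = (b + 3)*(b^2 - 8*b + 15) = (b - 5)*(b + 3)*(b - 3)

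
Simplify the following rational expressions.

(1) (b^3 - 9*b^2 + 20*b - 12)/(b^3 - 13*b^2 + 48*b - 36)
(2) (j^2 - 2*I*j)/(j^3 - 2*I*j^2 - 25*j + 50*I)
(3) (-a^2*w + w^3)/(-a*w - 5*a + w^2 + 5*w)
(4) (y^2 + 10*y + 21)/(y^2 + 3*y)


(1) = (b - 2)/(b - 6)
(2) = j/(j^2 - 25)
(3) = (a*w + w^2)/(w + 5)
(4) = (y + 7)/y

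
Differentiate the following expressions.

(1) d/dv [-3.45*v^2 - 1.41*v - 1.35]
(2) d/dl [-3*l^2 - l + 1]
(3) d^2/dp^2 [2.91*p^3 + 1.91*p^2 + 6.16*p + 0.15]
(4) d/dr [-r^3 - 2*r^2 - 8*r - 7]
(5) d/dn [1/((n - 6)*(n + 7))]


(1) = -6.9*v - 1.41
(2) = -6*l - 1
(3) = 17.46*p + 3.82
(4) = -3*r^2 - 4*r - 8
(5) = (-2*n - 1)/(n^4 + 2*n^3 - 83*n^2 - 84*n + 1764)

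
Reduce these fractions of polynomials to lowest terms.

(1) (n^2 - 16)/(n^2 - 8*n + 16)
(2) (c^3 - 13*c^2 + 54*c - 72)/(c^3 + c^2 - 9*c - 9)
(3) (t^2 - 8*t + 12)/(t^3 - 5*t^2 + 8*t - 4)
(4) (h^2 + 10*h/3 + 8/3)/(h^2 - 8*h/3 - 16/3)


(1) = (n + 4)/(n - 4)
(2) = (c^2 - 10*c + 24)/(c^2 + 4*c + 3)
(3) = (t - 6)/(t^2 - 3*t + 2)
(4) = (h + 2)/(h - 4)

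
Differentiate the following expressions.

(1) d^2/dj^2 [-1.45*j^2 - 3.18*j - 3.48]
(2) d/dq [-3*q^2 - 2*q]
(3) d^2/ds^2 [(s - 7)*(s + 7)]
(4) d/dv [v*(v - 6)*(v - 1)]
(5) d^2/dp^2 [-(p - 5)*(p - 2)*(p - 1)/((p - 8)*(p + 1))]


(1) = -2.90000000000000
(2) = -6*q - 2
(3) = 2
(4) = 3*v^2 - 14*v + 6
(5) = 36*(-p^3 + 3*p^2 - 45*p + 113)/(p^6 - 21*p^5 + 123*p^4 - 7*p^3 - 984*p^2 - 1344*p - 512)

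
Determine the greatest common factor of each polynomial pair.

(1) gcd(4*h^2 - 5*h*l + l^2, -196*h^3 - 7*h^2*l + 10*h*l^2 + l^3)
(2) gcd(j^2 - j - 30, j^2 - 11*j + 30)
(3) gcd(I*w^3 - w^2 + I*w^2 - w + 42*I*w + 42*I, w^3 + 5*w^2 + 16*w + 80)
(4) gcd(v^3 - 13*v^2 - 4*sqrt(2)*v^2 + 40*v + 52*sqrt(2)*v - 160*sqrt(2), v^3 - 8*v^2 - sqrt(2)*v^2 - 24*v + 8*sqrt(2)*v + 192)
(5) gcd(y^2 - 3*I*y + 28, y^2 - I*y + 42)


(1) = gcd((-4*h + l)*(-h + l), (-4*h + l)*(7*h + l)^2) = 4*h - l
(2) = gcd((j - 6)*(j + 5), (j - 6)*(j - 5)) = j - 6
(3) = gcd((w - 6*I)*(w + 7*I)*(I*w + I), (w + 5)*(w - 4*I)*(w + 4*I)) = 1
(4) = gcd((v - 8)*(v - 5)*(v - 4*sqrt(2)), (v - 8)*(v - 4*sqrt(2))*(v + 3*sqrt(2))) = v^2 + v*(-8 - 4*sqrt(2)) + 32*sqrt(2)
(5) = gcd((y - 7*I)*(y + 4*I), (y - 7*I)*(y + 6*I)) = y - 7*I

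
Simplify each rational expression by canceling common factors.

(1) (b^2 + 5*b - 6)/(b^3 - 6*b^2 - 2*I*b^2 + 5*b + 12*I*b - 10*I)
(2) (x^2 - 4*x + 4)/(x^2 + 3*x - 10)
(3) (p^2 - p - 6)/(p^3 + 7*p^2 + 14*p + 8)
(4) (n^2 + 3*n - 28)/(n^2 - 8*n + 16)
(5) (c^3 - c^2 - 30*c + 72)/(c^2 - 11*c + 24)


(1) = (b + 6)/(b^2 + b*(-5 - 2*I) + 10*I)
(2) = (x - 2)/(x + 5)
(3) = (p - 3)/(p^2 + 5*p + 4)
(4) = (n + 7)/(n - 4)
(5) = (c^2 + 2*c - 24)/(c - 8)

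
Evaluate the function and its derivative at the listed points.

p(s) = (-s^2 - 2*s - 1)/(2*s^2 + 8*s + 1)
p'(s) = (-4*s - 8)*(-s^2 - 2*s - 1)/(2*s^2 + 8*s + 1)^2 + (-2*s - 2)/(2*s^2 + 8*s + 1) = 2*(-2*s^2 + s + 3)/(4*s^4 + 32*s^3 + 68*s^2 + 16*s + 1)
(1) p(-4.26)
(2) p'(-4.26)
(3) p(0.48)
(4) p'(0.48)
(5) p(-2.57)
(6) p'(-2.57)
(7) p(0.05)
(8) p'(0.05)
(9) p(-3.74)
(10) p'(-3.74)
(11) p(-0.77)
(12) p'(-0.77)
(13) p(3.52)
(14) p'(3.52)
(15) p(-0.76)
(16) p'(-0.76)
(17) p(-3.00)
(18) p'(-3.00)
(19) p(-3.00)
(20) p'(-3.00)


(1) = -3.31
(2) = -7.27
(3) = -0.41
(4) = 0.21
(5) = 0.39
(6) = -0.63
(7) = -0.78
(8) = 3.09
(9) = 7.95
(10) = -64.34
(11) = 0.01
(12) = 0.13
(13) = -0.38
(14) = -0.01
(15) = 0.01
(16) = 0.14
(17) = 0.80
(18) = -1.44
(19) = 0.80
(20) = -1.44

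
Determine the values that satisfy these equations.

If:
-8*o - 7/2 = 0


Then:
o = -7/16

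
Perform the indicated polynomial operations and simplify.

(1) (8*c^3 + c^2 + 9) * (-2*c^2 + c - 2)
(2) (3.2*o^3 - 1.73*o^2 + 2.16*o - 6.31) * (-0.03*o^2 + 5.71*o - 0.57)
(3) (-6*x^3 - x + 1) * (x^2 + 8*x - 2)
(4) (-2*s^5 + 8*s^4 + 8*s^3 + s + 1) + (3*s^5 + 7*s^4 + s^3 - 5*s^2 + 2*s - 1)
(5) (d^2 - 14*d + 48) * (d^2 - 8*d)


(1) = -16*c^5 + 6*c^4 - 15*c^3 - 20*c^2 + 9*c - 18
(2) = -0.096*o^5 + 18.3239*o^4 - 11.7671*o^3 + 13.509*o^2 - 37.2613*o + 3.5967
(3) = -6*x^5 - 48*x^4 + 11*x^3 - 7*x^2 + 10*x - 2
(4) = s^5 + 15*s^4 + 9*s^3 - 5*s^2 + 3*s
(5) = d^4 - 22*d^3 + 160*d^2 - 384*d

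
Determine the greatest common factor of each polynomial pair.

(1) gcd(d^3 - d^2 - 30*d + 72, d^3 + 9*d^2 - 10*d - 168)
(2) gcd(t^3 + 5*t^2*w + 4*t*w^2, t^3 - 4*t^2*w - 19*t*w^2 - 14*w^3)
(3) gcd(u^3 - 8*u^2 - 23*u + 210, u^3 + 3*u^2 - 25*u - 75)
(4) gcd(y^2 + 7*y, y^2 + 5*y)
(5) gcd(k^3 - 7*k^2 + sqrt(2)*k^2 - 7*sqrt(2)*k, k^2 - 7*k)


(1) = d^2 + 2*d - 24
(2) = t + w
(3) = gcd((u - 7)*(u - 6)*(u + 5), (u - 5)*(u + 3)*(u + 5)) = u + 5
(4) = gcd(y*(y + 7), y*(y + 5)) = y
(5) = k^2 - 7*k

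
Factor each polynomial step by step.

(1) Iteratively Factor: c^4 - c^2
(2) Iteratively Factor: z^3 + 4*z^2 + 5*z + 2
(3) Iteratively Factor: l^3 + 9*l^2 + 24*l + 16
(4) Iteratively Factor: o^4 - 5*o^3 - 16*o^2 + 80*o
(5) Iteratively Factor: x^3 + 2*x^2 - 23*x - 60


(1) = (c + 1)*(c^3 - c^2) = c*(c + 1)*(c^2 - c) = c^2*(c + 1)*(c - 1)
(2) = (z + 1)*(z^2 + 3*z + 2) = (z + 1)*(z + 2)*(z + 1)
(3) = (l + 4)*(l^2 + 5*l + 4) = (l + 4)^2*(l + 1)
(4) = (o - 4)*(o^3 - o^2 - 20*o) = (o - 5)*(o - 4)*(o^2 + 4*o) = o*(o - 5)*(o - 4)*(o + 4)
(5) = (x + 4)*(x^2 - 2*x - 15) = (x - 5)*(x + 4)*(x + 3)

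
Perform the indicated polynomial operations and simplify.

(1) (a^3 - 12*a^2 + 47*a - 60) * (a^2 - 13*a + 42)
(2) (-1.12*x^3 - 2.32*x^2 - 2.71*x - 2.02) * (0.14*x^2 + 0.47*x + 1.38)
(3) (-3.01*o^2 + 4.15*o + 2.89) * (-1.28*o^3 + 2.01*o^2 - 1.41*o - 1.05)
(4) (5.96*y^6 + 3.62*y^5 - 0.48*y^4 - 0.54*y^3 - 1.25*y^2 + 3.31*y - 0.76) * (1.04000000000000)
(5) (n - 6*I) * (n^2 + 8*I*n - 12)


(1) = a^5 - 25*a^4 + 245*a^3 - 1175*a^2 + 2754*a - 2520
(2) = -0.1568*x^5 - 0.8512*x^4 - 3.0154*x^3 - 4.7581*x^2 - 4.6892*x - 2.7876
(3) = 3.8528*o^5 - 11.3621*o^4 + 8.8864*o^3 + 3.1179*o^2 - 8.4324*o - 3.0345
(4) = 6.1984*y^6 + 3.7648*y^5 - 0.4992*y^4 - 0.5616*y^3 - 1.3*y^2 + 3.4424*y - 0.7904
(5) = n^3 + 2*I*n^2 + 36*n + 72*I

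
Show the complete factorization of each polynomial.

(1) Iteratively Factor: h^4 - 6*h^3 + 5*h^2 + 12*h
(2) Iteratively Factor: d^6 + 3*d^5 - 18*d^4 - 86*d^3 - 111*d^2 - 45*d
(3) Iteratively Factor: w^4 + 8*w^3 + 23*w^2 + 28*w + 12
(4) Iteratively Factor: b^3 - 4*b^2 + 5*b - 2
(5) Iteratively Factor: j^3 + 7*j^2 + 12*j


(1) = (h - 3)*(h^3 - 3*h^2 - 4*h) = (h - 3)*(h + 1)*(h^2 - 4*h) = h*(h - 3)*(h + 1)*(h - 4)
(2) = (d + 3)*(d^5 - 18*d^3 - 32*d^2 - 15*d) = (d + 1)*(d + 3)*(d^4 - d^3 - 17*d^2 - 15*d) = d*(d + 1)*(d + 3)*(d^3 - d^2 - 17*d - 15) = d*(d + 1)^2*(d + 3)*(d^2 - 2*d - 15) = d*(d + 1)^2*(d + 3)^2*(d - 5)
(3) = (w + 3)*(w^3 + 5*w^2 + 8*w + 4) = (w + 2)*(w + 3)*(w^2 + 3*w + 2) = (w + 2)^2*(w + 3)*(w + 1)
(4) = (b - 1)*(b^2 - 3*b + 2) = (b - 2)*(b - 1)*(b - 1)
(5) = (j + 4)*(j^2 + 3*j) = j*(j + 4)*(j + 3)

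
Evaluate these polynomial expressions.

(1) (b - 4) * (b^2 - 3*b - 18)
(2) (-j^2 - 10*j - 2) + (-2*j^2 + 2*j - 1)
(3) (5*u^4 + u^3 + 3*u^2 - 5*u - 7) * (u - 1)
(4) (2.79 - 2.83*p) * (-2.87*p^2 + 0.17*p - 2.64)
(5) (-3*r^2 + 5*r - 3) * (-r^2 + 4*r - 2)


(1) = b^3 - 7*b^2 - 6*b + 72
(2) = -3*j^2 - 8*j - 3
(3) = 5*u^5 - 4*u^4 + 2*u^3 - 8*u^2 - 2*u + 7
(4) = 8.1221*p^3 - 8.4884*p^2 + 7.9455*p - 7.3656
(5) = 3*r^4 - 17*r^3 + 29*r^2 - 22*r + 6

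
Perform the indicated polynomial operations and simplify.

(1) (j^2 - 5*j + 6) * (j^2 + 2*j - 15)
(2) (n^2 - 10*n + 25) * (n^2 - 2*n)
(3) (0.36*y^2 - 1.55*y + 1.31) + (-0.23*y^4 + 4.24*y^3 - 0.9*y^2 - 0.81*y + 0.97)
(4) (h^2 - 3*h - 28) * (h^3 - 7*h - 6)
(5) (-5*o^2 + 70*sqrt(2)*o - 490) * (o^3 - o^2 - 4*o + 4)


(1) = j^4 - 3*j^3 - 19*j^2 + 87*j - 90
(2) = n^4 - 12*n^3 + 45*n^2 - 50*n
(3) = -0.23*y^4 + 4.24*y^3 - 0.54*y^2 - 2.36*y + 2.28
(4) = h^5 - 3*h^4 - 35*h^3 + 15*h^2 + 214*h + 168
(5) = -5*o^5 + 5*o^4 + 70*sqrt(2)*o^4 - 470*o^3 - 70*sqrt(2)*o^3 - 280*sqrt(2)*o^2 + 470*o^2 + 280*sqrt(2)*o + 1960*o - 1960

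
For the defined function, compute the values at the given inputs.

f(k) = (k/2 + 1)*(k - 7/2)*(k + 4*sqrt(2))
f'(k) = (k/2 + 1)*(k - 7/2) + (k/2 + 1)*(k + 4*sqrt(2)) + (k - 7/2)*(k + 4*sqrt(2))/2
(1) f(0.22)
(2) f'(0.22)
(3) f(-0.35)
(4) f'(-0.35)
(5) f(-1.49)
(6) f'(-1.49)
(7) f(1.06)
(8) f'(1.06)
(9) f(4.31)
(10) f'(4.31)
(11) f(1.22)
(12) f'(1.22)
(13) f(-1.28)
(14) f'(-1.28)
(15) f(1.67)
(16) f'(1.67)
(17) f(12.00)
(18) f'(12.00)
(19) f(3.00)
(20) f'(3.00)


(1) = -21.40
(2) = -6.76
(3) = -16.86
(4) = -9.01
(5) = -5.30
(6) = -10.61
(7) = -25.08
(8) = -1.65
(9) = 25.47
(10) = 38.04
(11) = -25.24
(12) = -0.44
(13) = -7.53
(14) = -10.61
(15) = -24.60
(16) = 3.38
(17) = 1050.58
(18) = 258.14
(19) = -10.82
(20) = 18.23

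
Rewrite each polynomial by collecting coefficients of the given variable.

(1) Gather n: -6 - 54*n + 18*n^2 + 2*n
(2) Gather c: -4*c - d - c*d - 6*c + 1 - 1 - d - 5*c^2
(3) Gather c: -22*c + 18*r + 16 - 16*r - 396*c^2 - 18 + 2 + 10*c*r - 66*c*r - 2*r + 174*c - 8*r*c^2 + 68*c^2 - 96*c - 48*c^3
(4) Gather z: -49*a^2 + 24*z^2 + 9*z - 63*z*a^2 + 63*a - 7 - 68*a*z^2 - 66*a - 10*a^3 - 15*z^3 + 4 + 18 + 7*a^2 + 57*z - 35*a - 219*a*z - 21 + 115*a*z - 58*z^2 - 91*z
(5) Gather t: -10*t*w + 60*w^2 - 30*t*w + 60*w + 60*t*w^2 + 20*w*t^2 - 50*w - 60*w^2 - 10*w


(1) = 18*n^2 - 52*n - 6
(2) = -5*c^2 + c*(-d - 10) - 2*d
(3) = -48*c^3 + c^2*(-8*r - 328) + c*(56 - 56*r)
(4) = -10*a^3 - 42*a^2 - 38*a - 15*z^3 + z^2*(-68*a - 34) + z*(-63*a^2 - 104*a - 25) - 6
(5) = 20*t^2*w + t*(60*w^2 - 40*w)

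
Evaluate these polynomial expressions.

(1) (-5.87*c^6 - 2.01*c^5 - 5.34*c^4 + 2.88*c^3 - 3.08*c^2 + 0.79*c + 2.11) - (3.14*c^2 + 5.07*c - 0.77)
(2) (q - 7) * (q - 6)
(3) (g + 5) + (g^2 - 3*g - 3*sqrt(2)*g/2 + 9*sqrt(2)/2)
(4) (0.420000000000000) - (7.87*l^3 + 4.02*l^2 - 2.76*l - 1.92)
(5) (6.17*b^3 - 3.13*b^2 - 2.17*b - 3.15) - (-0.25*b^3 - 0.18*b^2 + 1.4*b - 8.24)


(1) = -5.87*c^6 - 2.01*c^5 - 5.34*c^4 + 2.88*c^3 - 6.22*c^2 - 4.28*c + 2.88
(2) = q^2 - 13*q + 42
(3) = g^2 - 3*sqrt(2)*g/2 - 2*g + 5 + 9*sqrt(2)/2
(4) = -7.87*l^3 - 4.02*l^2 + 2.76*l + 2.34
(5) = 6.42*b^3 - 2.95*b^2 - 3.57*b + 5.09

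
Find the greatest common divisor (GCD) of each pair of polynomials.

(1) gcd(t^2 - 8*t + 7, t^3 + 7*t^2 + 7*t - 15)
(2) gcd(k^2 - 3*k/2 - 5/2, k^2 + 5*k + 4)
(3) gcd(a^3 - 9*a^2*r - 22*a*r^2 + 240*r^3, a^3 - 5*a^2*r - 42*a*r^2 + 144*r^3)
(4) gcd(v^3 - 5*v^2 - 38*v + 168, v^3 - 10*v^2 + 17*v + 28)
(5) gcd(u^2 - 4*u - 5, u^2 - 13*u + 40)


(1) = t - 1
(2) = k + 1
(3) = gcd((a - 8*r)*(a - 6*r)*(a + 5*r), (a - 8*r)*(a - 3*r)*(a + 6*r)) = -a + 8*r
(4) = v^2 - 11*v + 28
(5) = u - 5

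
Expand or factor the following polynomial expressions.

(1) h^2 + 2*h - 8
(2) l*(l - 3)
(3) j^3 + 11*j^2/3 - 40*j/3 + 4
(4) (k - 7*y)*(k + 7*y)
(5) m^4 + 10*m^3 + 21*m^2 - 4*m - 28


(1) = (h - 2)*(h + 4)
(2) = l^2 - 3*l
(3) = (j - 2)*(j - 1/3)*(j + 6)
(4) = k^2 - 49*y^2
(5) = (m - 1)*(m + 2)^2*(m + 7)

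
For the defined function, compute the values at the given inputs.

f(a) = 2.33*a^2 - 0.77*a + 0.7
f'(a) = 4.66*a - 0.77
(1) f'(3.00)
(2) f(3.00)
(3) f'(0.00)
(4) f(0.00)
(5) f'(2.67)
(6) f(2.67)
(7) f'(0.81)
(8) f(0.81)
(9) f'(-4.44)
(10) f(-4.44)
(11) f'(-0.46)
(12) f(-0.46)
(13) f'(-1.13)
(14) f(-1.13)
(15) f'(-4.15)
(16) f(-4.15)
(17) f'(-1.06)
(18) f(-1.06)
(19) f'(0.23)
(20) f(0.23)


(1) = 13.21
(2) = 19.36
(3) = -0.77
(4) = 0.70
(5) = 11.67
(6) = 15.25
(7) = 3.00
(8) = 1.61
(9) = -21.46
(10) = 50.05
(11) = -2.91
(12) = 1.55
(13) = -6.04
(14) = 4.55
(15) = -20.11
(16) = 44.02
(17) = -5.71
(18) = 4.13
(19) = 0.30
(20) = 0.65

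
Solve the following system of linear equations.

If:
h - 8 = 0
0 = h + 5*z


Then:
h = 8
z = -8/5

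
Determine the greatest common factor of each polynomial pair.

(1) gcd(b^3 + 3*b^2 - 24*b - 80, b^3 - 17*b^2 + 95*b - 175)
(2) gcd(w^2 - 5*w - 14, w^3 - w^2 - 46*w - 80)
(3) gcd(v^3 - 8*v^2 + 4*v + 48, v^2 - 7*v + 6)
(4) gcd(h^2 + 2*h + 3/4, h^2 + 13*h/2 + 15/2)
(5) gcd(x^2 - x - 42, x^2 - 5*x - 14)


(1) = b - 5
(2) = gcd((w - 7)*(w + 2), (w - 8)*(w + 2)*(w + 5)) = w + 2
(3) = v - 6
(4) = h + 3/2
(5) = gcd((x - 7)*(x + 6), (x - 7)*(x + 2)) = x - 7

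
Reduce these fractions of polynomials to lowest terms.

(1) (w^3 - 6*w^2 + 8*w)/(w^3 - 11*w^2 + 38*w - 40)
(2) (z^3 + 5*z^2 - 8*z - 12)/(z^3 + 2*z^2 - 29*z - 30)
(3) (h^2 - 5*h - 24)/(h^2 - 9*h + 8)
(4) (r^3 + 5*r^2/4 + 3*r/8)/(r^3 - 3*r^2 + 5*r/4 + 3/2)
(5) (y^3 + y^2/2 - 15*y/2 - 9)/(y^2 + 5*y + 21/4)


(1) = w/(w - 5)
(2) = (z - 2)/(z - 5)
(3) = (h + 3)/(h - 1)
(4) = (4*r^2 + 3*r)/(4*r^2 - 14*r + 12)
(5) = (2*y^2 - 2*y - 12)/(2*y + 7)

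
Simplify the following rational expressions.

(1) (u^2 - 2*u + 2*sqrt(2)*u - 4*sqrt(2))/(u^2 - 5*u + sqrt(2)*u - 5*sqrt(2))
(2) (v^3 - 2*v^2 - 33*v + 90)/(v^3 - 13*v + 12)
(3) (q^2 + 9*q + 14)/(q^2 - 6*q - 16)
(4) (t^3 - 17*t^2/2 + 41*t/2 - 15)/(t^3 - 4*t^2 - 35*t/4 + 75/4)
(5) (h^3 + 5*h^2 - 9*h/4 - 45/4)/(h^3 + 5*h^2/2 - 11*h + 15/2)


(1) = (u^2 + u*(-2 + 2*sqrt(2)) - 4*sqrt(2))/(u^2 + u*(-5 + sqrt(2)) - 5*sqrt(2))
(2) = (v^2 + v - 30)/(v^2 + 3*v - 4)
(3) = (q + 7)/(q - 8)
(4) = (2*t - 4)/(2*t + 5)
(5) = (2*h + 3)/(2*h - 2)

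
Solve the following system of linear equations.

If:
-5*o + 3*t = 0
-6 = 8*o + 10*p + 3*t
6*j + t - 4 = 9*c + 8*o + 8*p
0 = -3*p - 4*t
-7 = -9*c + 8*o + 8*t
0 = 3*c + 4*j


Then:
No Solution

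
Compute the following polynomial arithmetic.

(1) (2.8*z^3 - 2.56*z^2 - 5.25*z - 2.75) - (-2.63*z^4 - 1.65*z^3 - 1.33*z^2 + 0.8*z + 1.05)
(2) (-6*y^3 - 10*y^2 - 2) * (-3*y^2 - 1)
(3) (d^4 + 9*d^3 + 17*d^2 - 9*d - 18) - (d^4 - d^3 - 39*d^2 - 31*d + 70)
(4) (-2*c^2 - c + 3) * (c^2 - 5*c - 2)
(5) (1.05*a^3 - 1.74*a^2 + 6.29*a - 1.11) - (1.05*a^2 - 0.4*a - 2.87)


(1) = 2.63*z^4 + 4.45*z^3 - 1.23*z^2 - 6.05*z - 3.8
(2) = 18*y^5 + 30*y^4 + 6*y^3 + 16*y^2 + 2
(3) = 10*d^3 + 56*d^2 + 22*d - 88
(4) = -2*c^4 + 9*c^3 + 12*c^2 - 13*c - 6
(5) = 1.05*a^3 - 2.79*a^2 + 6.69*a + 1.76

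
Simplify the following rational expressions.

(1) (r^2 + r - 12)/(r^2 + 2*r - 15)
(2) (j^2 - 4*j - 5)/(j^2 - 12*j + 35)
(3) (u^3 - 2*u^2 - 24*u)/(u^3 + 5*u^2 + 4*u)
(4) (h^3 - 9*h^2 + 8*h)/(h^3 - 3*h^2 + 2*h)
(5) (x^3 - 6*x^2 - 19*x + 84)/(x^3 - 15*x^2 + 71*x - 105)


(1) = (r + 4)/(r + 5)
(2) = (j + 1)/(j - 7)
(3) = (u - 6)/(u + 1)
(4) = (h - 8)/(h - 2)
(5) = (x + 4)/(x - 5)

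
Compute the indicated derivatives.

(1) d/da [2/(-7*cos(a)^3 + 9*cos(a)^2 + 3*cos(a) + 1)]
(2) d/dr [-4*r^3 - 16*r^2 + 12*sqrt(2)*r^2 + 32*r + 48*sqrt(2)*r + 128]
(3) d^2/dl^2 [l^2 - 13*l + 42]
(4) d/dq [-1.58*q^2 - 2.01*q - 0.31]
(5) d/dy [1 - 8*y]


(1) = 6*(-7*cos(a)^2 + 6*cos(a) + 1)*sin(a)/(-7*cos(a)^3 + 9*cos(a)^2 + 3*cos(a) + 1)^2
(2) = -12*r^2 - 32*r + 24*sqrt(2)*r + 32 + 48*sqrt(2)
(3) = 2
(4) = -3.16*q - 2.01
(5) = -8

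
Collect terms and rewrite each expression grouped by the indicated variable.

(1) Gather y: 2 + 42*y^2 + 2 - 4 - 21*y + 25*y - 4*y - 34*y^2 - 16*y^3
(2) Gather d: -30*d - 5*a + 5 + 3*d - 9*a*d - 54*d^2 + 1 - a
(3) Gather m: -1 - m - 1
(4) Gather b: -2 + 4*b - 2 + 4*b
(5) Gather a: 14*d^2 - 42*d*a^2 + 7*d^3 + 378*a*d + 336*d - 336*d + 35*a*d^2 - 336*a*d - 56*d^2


(1) = -16*y^3 + 8*y^2
(2) = -6*a - 54*d^2 + d*(-9*a - 27) + 6
(3) = -m - 2
(4) = 8*b - 4
(5) = -42*a^2*d + a*(35*d^2 + 42*d) + 7*d^3 - 42*d^2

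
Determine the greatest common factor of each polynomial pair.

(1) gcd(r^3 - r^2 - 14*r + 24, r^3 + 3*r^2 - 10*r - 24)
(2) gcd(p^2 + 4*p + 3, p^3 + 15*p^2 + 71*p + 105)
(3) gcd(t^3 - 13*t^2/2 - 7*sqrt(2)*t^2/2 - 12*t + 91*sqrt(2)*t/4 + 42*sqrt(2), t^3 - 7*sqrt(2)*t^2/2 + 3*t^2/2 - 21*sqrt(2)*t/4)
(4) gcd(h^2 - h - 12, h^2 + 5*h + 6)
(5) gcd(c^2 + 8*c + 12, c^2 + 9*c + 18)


(1) = gcd((r - 3)*(r - 2)*(r + 4), (r - 3)*(r + 2)*(r + 4)) = r^2 + r - 12
(2) = p + 3
(3) = t^2 + t*(3/2 - 7*sqrt(2)/2) - 21*sqrt(2)/4
(4) = gcd((h - 4)*(h + 3), (h + 2)*(h + 3)) = h + 3
(5) = c + 6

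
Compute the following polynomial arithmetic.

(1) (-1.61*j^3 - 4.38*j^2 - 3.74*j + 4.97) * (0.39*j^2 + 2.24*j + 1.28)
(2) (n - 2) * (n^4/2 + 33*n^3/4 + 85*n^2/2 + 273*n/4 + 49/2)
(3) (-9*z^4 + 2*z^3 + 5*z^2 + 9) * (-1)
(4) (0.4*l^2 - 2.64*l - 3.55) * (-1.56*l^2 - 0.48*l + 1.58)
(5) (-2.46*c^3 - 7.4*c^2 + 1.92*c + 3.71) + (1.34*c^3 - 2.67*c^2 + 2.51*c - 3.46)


(1) = -0.6279*j^5 - 5.3146*j^4 - 13.3306*j^3 - 12.0457*j^2 + 6.3456*j + 6.3616
(2) = n^5/2 + 29*n^4/4 + 26*n^3 - 67*n^2/4 - 112*n - 49
(3) = 9*z^4 - 2*z^3 - 5*z^2 - 9
(4) = -0.624*l^4 + 3.9264*l^3 + 7.4372*l^2 - 2.4672*l - 5.609
(5) = -1.12*c^3 - 10.07*c^2 + 4.43*c + 0.25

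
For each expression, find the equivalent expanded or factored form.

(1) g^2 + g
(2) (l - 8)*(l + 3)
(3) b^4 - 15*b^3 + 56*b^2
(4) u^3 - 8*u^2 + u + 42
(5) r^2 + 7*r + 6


(1) = g*(g + 1)
(2) = l^2 - 5*l - 24
(3) = b^2*(b - 8)*(b - 7)
(4) = (u - 7)*(u - 3)*(u + 2)
(5) = (r + 1)*(r + 6)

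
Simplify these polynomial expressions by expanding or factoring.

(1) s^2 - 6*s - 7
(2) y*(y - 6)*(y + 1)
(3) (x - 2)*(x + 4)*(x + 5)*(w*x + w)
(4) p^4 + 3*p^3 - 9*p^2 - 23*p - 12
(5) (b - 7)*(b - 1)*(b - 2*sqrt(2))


(1) = (s - 7)*(s + 1)
(2) = y^3 - 5*y^2 - 6*y
(3) = w*x^4 + 8*w*x^3 + 9*w*x^2 - 38*w*x - 40*w
(4) = (p - 3)*(p + 1)^2*(p + 4)
(5) = b^3 - 8*b^2 - 2*sqrt(2)*b^2 + 7*b + 16*sqrt(2)*b - 14*sqrt(2)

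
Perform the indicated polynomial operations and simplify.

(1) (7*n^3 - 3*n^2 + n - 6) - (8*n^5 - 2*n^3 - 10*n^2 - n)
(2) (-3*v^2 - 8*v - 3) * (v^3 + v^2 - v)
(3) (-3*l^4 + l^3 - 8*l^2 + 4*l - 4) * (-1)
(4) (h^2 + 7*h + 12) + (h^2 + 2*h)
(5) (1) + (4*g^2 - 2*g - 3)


(1) = -8*n^5 + 9*n^3 + 7*n^2 + 2*n - 6
(2) = -3*v^5 - 11*v^4 - 8*v^3 + 5*v^2 + 3*v
(3) = 3*l^4 - l^3 + 8*l^2 - 4*l + 4
(4) = 2*h^2 + 9*h + 12
(5) = 4*g^2 - 2*g - 2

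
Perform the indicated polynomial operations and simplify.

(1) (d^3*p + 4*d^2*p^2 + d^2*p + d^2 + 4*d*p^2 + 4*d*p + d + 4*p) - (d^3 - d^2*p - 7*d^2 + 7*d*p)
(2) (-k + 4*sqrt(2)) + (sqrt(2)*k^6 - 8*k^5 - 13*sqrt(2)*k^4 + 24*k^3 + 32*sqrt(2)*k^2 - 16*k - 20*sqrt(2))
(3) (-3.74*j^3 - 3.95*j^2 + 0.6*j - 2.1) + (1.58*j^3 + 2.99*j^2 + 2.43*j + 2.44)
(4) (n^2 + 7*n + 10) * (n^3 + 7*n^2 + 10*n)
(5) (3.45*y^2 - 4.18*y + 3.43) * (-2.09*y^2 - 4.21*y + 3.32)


(1) = d^3*p - d^3 + 4*d^2*p^2 + 2*d^2*p + 8*d^2 + 4*d*p^2 - 3*d*p + d + 4*p
(2) = sqrt(2)*k^6 - 8*k^5 - 13*sqrt(2)*k^4 + 24*k^3 + 32*sqrt(2)*k^2 - 17*k - 16*sqrt(2)
(3) = -2.16*j^3 - 0.96*j^2 + 3.03*j + 0.34
(4) = n^5 + 14*n^4 + 69*n^3 + 140*n^2 + 100*n
(5) = -7.2105*y^4 - 5.7883*y^3 + 21.8831*y^2 - 28.3179*y + 11.3876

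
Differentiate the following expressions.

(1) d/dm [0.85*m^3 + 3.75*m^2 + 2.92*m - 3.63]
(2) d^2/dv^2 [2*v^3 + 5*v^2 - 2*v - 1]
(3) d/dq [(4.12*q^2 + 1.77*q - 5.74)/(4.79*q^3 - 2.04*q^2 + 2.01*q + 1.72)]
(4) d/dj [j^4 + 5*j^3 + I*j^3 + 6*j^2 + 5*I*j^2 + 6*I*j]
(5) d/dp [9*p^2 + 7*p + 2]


(1) = 2.55*m^2 + 7.5*m + 2.92
(2) = 12*v + 10
(3) = (-19.7348*q^4 - 16.9566*q^3 + 94.3758*q^2 - 9.2464*q + 14.5818)/(22.9441*q^6 - 19.5432*q^5 + 23.4174*q^4 + 8.2768*q^3 - 2.9775*q^2 + 6.9144*q + 2.9584)
(4) = 4*j^3 + j^2*(15 + 3*I) + j*(12 + 10*I) + 6*I
(5) = 18*p + 7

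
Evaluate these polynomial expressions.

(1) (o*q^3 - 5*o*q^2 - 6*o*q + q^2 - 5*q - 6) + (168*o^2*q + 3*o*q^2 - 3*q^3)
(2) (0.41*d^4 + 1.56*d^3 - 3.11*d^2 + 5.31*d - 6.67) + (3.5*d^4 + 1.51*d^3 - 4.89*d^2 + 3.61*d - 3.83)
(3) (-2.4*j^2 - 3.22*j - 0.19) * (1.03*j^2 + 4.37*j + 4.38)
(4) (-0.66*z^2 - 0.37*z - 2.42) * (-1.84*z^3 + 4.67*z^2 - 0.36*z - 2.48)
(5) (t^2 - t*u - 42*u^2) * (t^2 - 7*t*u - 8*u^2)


(1) = 168*o^2*q + o*q^3 - 2*o*q^2 - 6*o*q - 3*q^3 + q^2 - 5*q - 6
(2) = 3.91*d^4 + 3.07*d^3 - 8.0*d^2 + 8.92*d - 10.5
(3) = -2.472*j^4 - 13.8046*j^3 - 24.7791*j^2 - 14.9339*j - 0.8322
(4) = 1.2144*z^5 - 2.4014*z^4 + 2.9625*z^3 - 9.5314*z^2 + 1.7888*z + 6.0016
(5) = t^4 - 8*t^3*u - 43*t^2*u^2 + 302*t*u^3 + 336*u^4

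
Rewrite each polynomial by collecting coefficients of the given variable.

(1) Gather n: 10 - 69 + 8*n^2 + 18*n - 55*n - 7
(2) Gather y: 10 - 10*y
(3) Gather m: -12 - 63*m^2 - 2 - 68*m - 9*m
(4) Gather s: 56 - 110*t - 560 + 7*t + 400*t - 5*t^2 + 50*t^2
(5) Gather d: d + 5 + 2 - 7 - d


(1) = 8*n^2 - 37*n - 66
(2) = 10 - 10*y
(3) = -63*m^2 - 77*m - 14
(4) = 45*t^2 + 297*t - 504
(5) = 0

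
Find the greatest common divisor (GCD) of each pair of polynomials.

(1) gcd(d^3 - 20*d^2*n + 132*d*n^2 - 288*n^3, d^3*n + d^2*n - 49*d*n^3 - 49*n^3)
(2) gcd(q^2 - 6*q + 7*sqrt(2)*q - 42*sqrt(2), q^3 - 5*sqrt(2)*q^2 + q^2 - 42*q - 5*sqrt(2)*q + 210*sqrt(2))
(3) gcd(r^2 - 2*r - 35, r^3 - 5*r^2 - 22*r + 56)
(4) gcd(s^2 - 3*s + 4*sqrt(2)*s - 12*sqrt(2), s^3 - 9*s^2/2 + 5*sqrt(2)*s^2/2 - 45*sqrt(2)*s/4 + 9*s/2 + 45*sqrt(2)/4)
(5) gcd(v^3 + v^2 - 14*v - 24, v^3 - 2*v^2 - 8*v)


(1) = 1
(2) = gcd((q - 6)*(q + 7*sqrt(2)), (q - 6)*(q + 7)*(q - 5*sqrt(2))) = q - 6
(3) = r - 7
(4) = gcd((s - 3)*(s + 4*sqrt(2)), (s - 3)*(s - 3/2)*(s + 5*sqrt(2)/2)) = s - 3
(5) = gcd((v - 4)*(v + 2)*(v + 3), v*(v - 4)*(v + 2)) = v^2 - 2*v - 8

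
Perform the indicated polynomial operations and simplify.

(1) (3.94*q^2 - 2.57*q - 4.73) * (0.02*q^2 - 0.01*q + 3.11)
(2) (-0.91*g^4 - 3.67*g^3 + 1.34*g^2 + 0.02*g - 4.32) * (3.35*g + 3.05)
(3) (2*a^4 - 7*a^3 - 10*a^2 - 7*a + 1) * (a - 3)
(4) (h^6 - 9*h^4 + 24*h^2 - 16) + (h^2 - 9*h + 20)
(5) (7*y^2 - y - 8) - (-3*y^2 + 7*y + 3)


(1) = 0.0788*q^4 - 0.0908*q^3 + 12.1845*q^2 - 7.9454*q - 14.7103
(2) = -3.0485*g^5 - 15.07*g^4 - 6.7045*g^3 + 4.154*g^2 - 14.411*g - 13.176
(3) = 2*a^5 - 13*a^4 + 11*a^3 + 23*a^2 + 22*a - 3
(4) = h^6 - 9*h^4 + 25*h^2 - 9*h + 4
(5) = 10*y^2 - 8*y - 11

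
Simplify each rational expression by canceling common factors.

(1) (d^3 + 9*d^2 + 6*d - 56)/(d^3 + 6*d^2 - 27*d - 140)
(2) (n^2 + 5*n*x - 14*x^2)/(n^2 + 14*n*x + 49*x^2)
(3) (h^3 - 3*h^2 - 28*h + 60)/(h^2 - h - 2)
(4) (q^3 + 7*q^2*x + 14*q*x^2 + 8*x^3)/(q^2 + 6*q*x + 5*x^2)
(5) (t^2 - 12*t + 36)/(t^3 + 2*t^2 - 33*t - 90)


(1) = (d - 2)/(d - 5)
(2) = (n - 2*x)/(n + 7*x)
(3) = (h^2 - h - 30)/(h + 1)
(4) = (q^2 + 6*q*x + 8*x^2)/(q + 5*x)
(5) = (t - 6)/(t^2 + 8*t + 15)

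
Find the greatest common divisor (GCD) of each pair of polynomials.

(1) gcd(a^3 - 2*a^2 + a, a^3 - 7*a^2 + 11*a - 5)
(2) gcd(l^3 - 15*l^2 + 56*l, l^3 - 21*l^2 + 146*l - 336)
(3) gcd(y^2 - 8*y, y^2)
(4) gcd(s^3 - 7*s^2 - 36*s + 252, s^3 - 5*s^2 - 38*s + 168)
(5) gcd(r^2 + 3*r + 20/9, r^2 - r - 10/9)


(1) = a^2 - 2*a + 1
(2) = l^2 - 15*l + 56
(3) = gcd(y*(y - 8), y^2) = y
(4) = s^2 - s - 42
(5) = gcd((r + 4/3)*(r + 5/3), (r - 5/3)*(r + 2/3)) = 1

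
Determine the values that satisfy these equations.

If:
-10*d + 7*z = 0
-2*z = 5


Then:
d = -7/4
z = -5/2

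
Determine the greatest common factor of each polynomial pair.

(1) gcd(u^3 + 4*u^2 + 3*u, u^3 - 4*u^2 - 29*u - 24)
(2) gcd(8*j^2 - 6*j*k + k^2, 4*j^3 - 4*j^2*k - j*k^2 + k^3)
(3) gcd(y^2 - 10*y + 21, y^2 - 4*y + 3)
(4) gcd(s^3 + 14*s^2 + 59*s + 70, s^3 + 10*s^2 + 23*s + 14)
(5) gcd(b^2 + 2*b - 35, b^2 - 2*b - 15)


(1) = u^2 + 4*u + 3
(2) = 2*j - k
(3) = y - 3
(4) = gcd((s + 2)*(s + 5)*(s + 7), (s + 1)*(s + 2)*(s + 7)) = s^2 + 9*s + 14
(5) = b - 5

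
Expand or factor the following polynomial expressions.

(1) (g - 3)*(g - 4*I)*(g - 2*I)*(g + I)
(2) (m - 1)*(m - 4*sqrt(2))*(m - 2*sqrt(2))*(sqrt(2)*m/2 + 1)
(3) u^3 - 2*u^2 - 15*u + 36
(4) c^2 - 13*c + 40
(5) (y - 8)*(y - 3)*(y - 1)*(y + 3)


(1) = g^4 - 3*g^3 - 5*I*g^3 - 2*g^2 + 15*I*g^2 + 6*g - 8*I*g + 24*I
(2) = sqrt(2)*m^4/2 - 5*m^3 - sqrt(2)*m^3/2 + 2*sqrt(2)*m^2 + 5*m^2 - 2*sqrt(2)*m + 16*m - 16
(3) = (u - 3)^2*(u + 4)
(4) = (c - 8)*(c - 5)
(5) = y^4 - 9*y^3 - y^2 + 81*y - 72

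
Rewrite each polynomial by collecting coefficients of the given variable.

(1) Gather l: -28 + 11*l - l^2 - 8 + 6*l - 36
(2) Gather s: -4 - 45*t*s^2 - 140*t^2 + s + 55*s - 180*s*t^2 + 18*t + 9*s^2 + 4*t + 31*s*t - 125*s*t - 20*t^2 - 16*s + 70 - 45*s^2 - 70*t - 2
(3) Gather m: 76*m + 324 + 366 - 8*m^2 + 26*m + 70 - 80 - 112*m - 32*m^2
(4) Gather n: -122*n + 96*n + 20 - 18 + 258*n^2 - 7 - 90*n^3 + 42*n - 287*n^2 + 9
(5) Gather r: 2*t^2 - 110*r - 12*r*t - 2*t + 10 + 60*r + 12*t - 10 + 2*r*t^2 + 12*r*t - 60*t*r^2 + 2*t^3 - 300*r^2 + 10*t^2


(1) = -l^2 + 17*l - 72
(2) = s^2*(-45*t - 36) + s*(-180*t^2 - 94*t + 40) - 160*t^2 - 48*t + 64
(3) = -40*m^2 - 10*m + 680
(4) = -90*n^3 - 29*n^2 + 16*n + 4
(5) = r^2*(-60*t - 300) + r*(2*t^2 - 50) + 2*t^3 + 12*t^2 + 10*t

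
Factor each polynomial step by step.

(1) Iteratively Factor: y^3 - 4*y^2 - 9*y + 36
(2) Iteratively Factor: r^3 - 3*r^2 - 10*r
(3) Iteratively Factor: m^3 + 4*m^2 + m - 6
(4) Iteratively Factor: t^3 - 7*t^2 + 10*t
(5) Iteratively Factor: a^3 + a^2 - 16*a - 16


(1) = (y - 4)*(y^2 - 9) = (y - 4)*(y + 3)*(y - 3)
(2) = (r + 2)*(r^2 - 5*r) = (r - 5)*(r + 2)*(r)
(3) = (m + 3)*(m^2 + m - 2) = (m + 2)*(m + 3)*(m - 1)
(4) = (t - 2)*(t^2 - 5*t) = (t - 5)*(t - 2)*(t)
(5) = (a + 1)*(a^2 - 16) = (a + 1)*(a + 4)*(a - 4)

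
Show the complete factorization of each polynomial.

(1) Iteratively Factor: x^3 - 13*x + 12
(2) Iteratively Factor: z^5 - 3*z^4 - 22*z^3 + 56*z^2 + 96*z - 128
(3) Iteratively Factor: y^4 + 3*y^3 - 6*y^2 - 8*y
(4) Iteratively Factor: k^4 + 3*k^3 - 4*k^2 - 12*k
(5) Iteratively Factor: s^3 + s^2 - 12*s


(1) = (x - 3)*(x^2 + 3*x - 4) = (x - 3)*(x + 4)*(x - 1)
(2) = (z + 2)*(z^4 - 5*z^3 - 12*z^2 + 80*z - 64) = (z + 2)*(z + 4)*(z^3 - 9*z^2 + 24*z - 16) = (z - 4)*(z + 2)*(z + 4)*(z^2 - 5*z + 4) = (z - 4)*(z - 1)*(z + 2)*(z + 4)*(z - 4)
(3) = (y - 2)*(y^3 + 5*y^2 + 4*y) = y*(y - 2)*(y^2 + 5*y + 4) = y*(y - 2)*(y + 4)*(y + 1)
(4) = (k + 3)*(k^3 - 4*k) = (k + 2)*(k + 3)*(k^2 - 2*k) = k*(k + 2)*(k + 3)*(k - 2)
(5) = (s + 4)*(s^2 - 3*s) = s*(s + 4)*(s - 3)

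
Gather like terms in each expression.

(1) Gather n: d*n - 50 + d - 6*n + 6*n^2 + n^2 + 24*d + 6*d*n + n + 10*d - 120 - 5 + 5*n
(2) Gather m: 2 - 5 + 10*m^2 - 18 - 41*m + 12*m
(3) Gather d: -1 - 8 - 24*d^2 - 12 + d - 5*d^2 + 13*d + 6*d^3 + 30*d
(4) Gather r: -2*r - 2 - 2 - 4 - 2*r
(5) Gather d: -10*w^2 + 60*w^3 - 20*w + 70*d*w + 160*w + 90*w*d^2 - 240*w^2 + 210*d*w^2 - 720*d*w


(1) = 7*d*n + 35*d + 7*n^2 - 175
(2) = 10*m^2 - 29*m - 21
(3) = 6*d^3 - 29*d^2 + 44*d - 21
(4) = -4*r - 8
(5) = 90*d^2*w + d*(210*w^2 - 650*w) + 60*w^3 - 250*w^2 + 140*w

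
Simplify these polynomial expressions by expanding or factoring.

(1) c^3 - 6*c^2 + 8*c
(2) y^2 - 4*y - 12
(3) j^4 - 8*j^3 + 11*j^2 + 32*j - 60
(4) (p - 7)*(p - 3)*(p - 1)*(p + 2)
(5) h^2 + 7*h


(1) = c*(c - 4)*(c - 2)
(2) = (y - 6)*(y + 2)
(3) = (j - 5)*(j - 3)*(j - 2)*(j + 2)
(4) = p^4 - 9*p^3 + 9*p^2 + 41*p - 42
(5) = h*(h + 7)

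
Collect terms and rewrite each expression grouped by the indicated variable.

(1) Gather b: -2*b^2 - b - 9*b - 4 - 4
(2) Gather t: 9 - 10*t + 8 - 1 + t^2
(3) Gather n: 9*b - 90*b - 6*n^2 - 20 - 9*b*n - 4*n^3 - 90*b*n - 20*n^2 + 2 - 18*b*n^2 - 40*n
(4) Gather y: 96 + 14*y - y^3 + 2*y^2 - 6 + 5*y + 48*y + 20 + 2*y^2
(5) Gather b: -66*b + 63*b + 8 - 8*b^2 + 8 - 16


(1) = -2*b^2 - 10*b - 8
(2) = t^2 - 10*t + 16
(3) = -81*b - 4*n^3 + n^2*(-18*b - 26) + n*(-99*b - 40) - 18
(4) = -y^3 + 4*y^2 + 67*y + 110
(5) = -8*b^2 - 3*b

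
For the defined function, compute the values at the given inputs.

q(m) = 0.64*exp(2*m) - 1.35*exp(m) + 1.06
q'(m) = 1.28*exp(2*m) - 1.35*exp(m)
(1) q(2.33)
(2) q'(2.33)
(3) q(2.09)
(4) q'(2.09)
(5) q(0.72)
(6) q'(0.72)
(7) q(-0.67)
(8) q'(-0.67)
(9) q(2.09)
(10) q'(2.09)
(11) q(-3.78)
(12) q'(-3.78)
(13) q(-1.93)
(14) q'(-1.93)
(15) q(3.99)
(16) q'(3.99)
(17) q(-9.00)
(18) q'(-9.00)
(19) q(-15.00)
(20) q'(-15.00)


(1) = 54.79
(2) = 121.34
(3) = 31.98
(4) = 72.75
(5) = 0.99
(6) = 2.63
(7) = 0.54
(8) = -0.36
(9) = 31.98
(10) = 72.75
(11) = 1.03
(12) = -0.03
(13) = 0.88
(14) = -0.17
(15) = 1798.12
(16) = 3667.10
(17) = 1.06
(18) = -0.00
(19) = 1.06
(20) = -0.00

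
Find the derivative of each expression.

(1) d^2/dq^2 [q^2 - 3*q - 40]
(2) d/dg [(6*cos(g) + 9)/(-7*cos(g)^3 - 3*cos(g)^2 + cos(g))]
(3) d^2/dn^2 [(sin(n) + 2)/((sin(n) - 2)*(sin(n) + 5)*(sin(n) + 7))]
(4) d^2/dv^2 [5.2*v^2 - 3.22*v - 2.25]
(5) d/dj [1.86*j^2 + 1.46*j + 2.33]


(1) = 2
(2) = 3*(-28*cos(g)^3 - 69*cos(g)^2 - 18*cos(g) + 3)*sin(g)/((-7*sin(g)^2 + 3*cos(g) + 6)^2*cos(g)^2)
(3) = 2*(-2*sin(n)^7 - 24*sin(n)^6 - 135*sin(n)^5 - 780*sin(n)^4 - 2811*sin(n)^3 - 2220*sin(n)^2 - 40*sin(n) + 2412)/((sin(n) - 2)^3*(sin(n) + 5)^3*(sin(n) + 7)^3)
(4) = 10.4000000000000
(5) = 3.72*j + 1.46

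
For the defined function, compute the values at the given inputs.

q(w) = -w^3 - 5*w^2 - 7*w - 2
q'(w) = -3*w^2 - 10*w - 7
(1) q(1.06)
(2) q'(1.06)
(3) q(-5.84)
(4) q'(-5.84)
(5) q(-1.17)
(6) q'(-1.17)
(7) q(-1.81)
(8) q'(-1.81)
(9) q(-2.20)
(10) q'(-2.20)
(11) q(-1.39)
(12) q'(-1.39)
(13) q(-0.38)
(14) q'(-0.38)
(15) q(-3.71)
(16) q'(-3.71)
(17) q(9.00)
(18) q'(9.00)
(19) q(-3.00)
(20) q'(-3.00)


(1) = -16.23
(2) = -20.97
(3) = 67.53
(4) = -50.92
(5) = 0.95
(6) = 0.59
(7) = 0.22
(8) = 1.27
(9) = -0.15
(10) = 0.48
(11) = 0.76
(12) = 1.10
(13) = -0.01
(14) = -3.63
(15) = 6.21
(16) = -11.19
(17) = -1199.00
(18) = -340.00
(19) = 1.00
(20) = -4.00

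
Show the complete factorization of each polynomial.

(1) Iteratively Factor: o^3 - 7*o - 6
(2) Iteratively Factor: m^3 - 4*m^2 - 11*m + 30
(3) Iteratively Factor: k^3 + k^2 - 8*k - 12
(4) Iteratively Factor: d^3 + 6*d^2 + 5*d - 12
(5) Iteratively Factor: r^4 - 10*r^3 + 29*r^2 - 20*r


(1) = (o - 3)*(o^2 + 3*o + 2) = (o - 3)*(o + 2)*(o + 1)
(2) = (m - 5)*(m^2 + m - 6) = (m - 5)*(m + 3)*(m - 2)
(3) = (k + 2)*(k^2 - k - 6) = (k - 3)*(k + 2)*(k + 2)
(4) = (d - 1)*(d^2 + 7*d + 12) = (d - 1)*(d + 3)*(d + 4)
(5) = (r - 5)*(r^3 - 5*r^2 + 4*r) = r*(r - 5)*(r^2 - 5*r + 4) = r*(r - 5)*(r - 1)*(r - 4)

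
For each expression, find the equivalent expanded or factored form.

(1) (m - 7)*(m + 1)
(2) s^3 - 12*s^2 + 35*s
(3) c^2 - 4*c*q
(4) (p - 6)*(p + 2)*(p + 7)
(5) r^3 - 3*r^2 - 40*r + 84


(1) = m^2 - 6*m - 7
(2) = s*(s - 7)*(s - 5)
(3) = c*(c - 4*q)
(4) = p^3 + 3*p^2 - 40*p - 84
(5) = (r - 7)*(r - 2)*(r + 6)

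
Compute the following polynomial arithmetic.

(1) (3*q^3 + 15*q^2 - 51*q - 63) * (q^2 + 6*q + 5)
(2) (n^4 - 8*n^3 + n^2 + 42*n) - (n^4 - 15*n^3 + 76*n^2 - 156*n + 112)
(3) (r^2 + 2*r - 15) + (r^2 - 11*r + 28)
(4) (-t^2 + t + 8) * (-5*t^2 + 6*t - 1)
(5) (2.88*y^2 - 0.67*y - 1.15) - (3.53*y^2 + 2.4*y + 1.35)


(1) = 3*q^5 + 33*q^4 + 54*q^3 - 294*q^2 - 633*q - 315
(2) = 7*n^3 - 75*n^2 + 198*n - 112
(3) = 2*r^2 - 9*r + 13
(4) = 5*t^4 - 11*t^3 - 33*t^2 + 47*t - 8
(5) = -0.65*y^2 - 3.07*y - 2.5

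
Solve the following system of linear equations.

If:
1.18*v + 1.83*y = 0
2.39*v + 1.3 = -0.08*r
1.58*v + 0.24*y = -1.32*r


Then:
r = 0.61
v = -0.56
y = 0.36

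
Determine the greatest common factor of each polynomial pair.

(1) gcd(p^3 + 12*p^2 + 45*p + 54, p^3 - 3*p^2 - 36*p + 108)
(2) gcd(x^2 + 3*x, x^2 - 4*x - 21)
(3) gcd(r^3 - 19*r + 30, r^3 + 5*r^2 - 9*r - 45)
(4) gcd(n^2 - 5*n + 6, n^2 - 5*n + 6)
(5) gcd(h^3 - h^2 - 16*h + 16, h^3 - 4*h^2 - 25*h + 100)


(1) = gcd((p + 3)^2*(p + 6), (p - 6)*(p - 3)*(p + 6)) = p + 6
(2) = gcd(x*(x + 3), (x - 7)*(x + 3)) = x + 3
(3) = r^2 + 2*r - 15
(4) = gcd((n - 3)*(n - 2), (n - 3)*(n - 2)) = n^2 - 5*n + 6
(5) = gcd((h - 4)*(h - 1)*(h + 4), (h - 5)*(h - 4)*(h + 5)) = h - 4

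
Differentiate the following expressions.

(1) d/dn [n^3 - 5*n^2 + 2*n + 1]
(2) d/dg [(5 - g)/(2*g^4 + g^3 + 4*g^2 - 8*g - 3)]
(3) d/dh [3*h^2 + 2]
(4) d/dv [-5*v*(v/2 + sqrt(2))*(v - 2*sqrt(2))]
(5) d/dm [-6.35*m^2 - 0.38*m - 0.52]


(1) = 3*n^2 - 10*n + 2
(2) = (-2*g^4 - g^3 - 4*g^2 + 8*g + (g - 5)*(8*g^3 + 3*g^2 + 8*g - 8) + 3)/(2*g^4 + g^3 + 4*g^2 - 8*g - 3)^2
(3) = 6*h
(4) = 20 - 15*v^2/2
(5) = -12.7*m - 0.38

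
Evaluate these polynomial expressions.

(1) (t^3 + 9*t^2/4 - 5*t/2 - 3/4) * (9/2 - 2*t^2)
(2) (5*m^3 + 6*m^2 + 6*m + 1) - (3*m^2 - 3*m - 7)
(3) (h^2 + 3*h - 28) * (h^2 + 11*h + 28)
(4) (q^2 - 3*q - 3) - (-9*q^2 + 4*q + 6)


(1) = -2*t^5 - 9*t^4/2 + 19*t^3/2 + 93*t^2/8 - 45*t/4 - 27/8
(2) = 5*m^3 + 3*m^2 + 9*m + 8
(3) = h^4 + 14*h^3 + 33*h^2 - 224*h - 784
(4) = 10*q^2 - 7*q - 9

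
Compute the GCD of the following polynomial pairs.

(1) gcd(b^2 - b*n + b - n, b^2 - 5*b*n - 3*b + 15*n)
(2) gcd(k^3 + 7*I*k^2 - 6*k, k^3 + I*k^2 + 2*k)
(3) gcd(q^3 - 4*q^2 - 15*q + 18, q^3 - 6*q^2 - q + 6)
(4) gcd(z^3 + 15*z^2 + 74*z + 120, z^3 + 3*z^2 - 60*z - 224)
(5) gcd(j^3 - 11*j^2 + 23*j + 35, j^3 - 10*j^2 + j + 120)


(1) = 1
(2) = k
(3) = q^2 - 7*q + 6
(4) = gcd((z + 4)*(z + 5)*(z + 6), (z - 8)*(z + 4)*(z + 7)) = z + 4
(5) = gcd((j - 7)*(j - 5)*(j + 1), (j - 8)*(j - 5)*(j + 3)) = j - 5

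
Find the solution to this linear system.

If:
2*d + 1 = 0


Then:
d = -1/2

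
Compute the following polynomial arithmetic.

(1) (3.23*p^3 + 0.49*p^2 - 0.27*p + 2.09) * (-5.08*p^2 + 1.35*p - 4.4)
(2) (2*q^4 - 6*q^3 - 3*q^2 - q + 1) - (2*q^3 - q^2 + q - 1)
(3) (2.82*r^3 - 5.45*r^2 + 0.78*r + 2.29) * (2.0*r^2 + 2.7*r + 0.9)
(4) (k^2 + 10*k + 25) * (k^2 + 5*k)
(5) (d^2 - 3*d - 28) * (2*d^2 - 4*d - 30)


(1) = -16.4084*p^5 + 1.8713*p^4 - 12.1789*p^3 - 13.1377*p^2 + 4.0095*p - 9.196
(2) = 2*q^4 - 8*q^3 - 2*q^2 - 2*q + 2
(3) = 5.64*r^5 - 3.286*r^4 - 10.617*r^3 + 1.781*r^2 + 6.885*r + 2.061
(4) = k^4 + 15*k^3 + 75*k^2 + 125*k
(5) = 2*d^4 - 10*d^3 - 74*d^2 + 202*d + 840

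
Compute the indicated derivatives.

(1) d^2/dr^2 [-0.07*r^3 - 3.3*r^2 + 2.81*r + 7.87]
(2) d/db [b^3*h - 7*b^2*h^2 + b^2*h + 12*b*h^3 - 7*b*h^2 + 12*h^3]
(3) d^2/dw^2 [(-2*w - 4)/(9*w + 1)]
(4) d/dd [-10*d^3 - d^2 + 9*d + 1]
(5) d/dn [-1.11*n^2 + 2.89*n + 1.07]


(1) = -0.42*r - 6.6
(2) = h*(3*b^2 - 14*b*h + 2*b + 12*h^2 - 7*h)
(3) = -612/(9*w + 1)^3
(4) = -30*d^2 - 2*d + 9
(5) = 2.89 - 2.22*n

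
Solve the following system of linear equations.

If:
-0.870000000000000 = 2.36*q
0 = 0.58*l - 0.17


Then:
l = 0.29
q = -0.37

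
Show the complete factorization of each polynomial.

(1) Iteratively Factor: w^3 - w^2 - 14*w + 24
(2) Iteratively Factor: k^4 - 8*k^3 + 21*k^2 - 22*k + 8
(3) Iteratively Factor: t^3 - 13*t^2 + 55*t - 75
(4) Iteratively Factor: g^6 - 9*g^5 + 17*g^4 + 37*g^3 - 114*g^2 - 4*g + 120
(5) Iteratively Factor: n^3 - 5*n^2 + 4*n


(1) = (w - 3)*(w^2 + 2*w - 8) = (w - 3)*(w - 2)*(w + 4)
(2) = (k - 4)*(k^3 - 4*k^2 + 5*k - 2) = (k - 4)*(k - 1)*(k^2 - 3*k + 2) = (k - 4)*(k - 2)*(k - 1)*(k - 1)
(3) = (t - 3)*(t^2 - 10*t + 25) = (t - 5)*(t - 3)*(t - 5)
(4) = (g + 2)*(g^5 - 11*g^4 + 39*g^3 - 41*g^2 - 32*g + 60) = (g - 2)*(g + 2)*(g^4 - 9*g^3 + 21*g^2 + g - 30) = (g - 2)*(g + 1)*(g + 2)*(g^3 - 10*g^2 + 31*g - 30) = (g - 5)*(g - 2)*(g + 1)*(g + 2)*(g^2 - 5*g + 6) = (g - 5)*(g - 3)*(g - 2)*(g + 1)*(g + 2)*(g - 2)
(5) = (n - 4)*(n^2 - n) = n*(n - 4)*(n - 1)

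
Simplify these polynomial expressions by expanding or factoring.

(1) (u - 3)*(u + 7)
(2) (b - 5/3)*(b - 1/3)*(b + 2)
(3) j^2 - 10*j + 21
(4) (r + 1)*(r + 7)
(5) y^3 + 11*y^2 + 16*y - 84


(1) = u^2 + 4*u - 21
(2) = b^3 - 31*b/9 + 10/9
(3) = (j - 7)*(j - 3)
(4) = r^2 + 8*r + 7
(5) = (y - 2)*(y + 6)*(y + 7)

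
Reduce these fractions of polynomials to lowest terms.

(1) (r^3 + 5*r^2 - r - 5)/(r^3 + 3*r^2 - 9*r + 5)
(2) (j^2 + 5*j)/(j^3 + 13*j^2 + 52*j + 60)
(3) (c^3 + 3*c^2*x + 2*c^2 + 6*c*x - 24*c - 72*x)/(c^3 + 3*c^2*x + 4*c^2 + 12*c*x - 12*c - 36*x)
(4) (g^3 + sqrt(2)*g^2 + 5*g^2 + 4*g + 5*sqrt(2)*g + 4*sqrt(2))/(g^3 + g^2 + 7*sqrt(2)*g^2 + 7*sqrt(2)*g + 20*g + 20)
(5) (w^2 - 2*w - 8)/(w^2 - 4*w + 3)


(1) = (r + 1)/(r - 1)
(2) = j/(j^2 + 8*j + 12)
(3) = (c - 4)/(c - 2)
(4) = (g^2 + g*(sqrt(2) + 4) + 4*sqrt(2))/(g^2 + 7*sqrt(2)*g + 20)
(5) = (w^2 - 2*w - 8)/(w^2 - 4*w + 3)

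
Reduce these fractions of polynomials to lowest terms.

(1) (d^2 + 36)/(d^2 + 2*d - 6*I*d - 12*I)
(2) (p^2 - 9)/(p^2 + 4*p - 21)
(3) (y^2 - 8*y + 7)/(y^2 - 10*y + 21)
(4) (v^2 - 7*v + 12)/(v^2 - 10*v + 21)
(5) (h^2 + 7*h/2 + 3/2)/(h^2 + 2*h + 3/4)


(1) = (d + 6*I)/(d + 2)
(2) = (p + 3)/(p + 7)
(3) = (y - 1)/(y - 3)
(4) = (v - 4)/(v - 7)
(5) = (2*h + 6)/(2*h + 3)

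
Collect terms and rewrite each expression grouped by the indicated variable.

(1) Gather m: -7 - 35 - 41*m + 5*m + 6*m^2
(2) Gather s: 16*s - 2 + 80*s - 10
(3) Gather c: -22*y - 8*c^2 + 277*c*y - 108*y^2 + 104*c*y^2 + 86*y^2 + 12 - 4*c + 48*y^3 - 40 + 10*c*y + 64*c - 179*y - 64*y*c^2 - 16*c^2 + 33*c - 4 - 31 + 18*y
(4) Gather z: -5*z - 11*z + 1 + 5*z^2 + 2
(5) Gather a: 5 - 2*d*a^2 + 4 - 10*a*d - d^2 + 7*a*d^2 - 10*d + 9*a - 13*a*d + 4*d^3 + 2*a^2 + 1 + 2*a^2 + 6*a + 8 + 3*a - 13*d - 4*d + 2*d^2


(1) = 6*m^2 - 36*m - 42
(2) = 96*s - 12
(3) = c^2*(-64*y - 24) + c*(104*y^2 + 287*y + 93) + 48*y^3 - 22*y^2 - 183*y - 63
(4) = 5*z^2 - 16*z + 3
(5) = a^2*(4 - 2*d) + a*(7*d^2 - 23*d + 18) + 4*d^3 + d^2 - 27*d + 18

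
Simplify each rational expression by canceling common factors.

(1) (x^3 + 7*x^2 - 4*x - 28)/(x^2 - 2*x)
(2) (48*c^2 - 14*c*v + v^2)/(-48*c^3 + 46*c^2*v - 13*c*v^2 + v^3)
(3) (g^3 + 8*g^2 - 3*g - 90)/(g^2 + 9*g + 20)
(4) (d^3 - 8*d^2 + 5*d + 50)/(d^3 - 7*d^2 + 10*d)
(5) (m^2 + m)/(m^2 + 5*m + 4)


(1) = (x^2 + 9*x + 14)/x
(2) = (-6*c + v)/(6*c^2 - 5*c*v + v^2)
(3) = (g^2 + 3*g - 18)/(g + 4)
(4) = (d^2 - 3*d - 10)/(d^2 - 2*d)
(5) = m/(m + 4)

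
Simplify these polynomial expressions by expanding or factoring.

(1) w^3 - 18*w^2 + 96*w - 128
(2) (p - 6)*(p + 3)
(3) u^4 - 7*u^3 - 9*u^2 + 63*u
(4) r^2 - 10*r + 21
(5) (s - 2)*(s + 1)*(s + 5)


(1) = (w - 8)^2*(w - 2)
(2) = p^2 - 3*p - 18
(3) = u*(u - 7)*(u - 3)*(u + 3)
(4) = (r - 7)*(r - 3)
(5) = s^3 + 4*s^2 - 7*s - 10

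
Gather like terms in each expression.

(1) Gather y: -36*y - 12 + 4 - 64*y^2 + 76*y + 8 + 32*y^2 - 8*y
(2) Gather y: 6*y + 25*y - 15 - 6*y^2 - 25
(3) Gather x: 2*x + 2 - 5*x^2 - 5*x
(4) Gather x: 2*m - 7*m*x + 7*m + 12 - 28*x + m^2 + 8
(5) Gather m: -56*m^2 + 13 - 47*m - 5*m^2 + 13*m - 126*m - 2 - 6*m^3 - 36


(1) = -32*y^2 + 32*y
(2) = -6*y^2 + 31*y - 40
(3) = -5*x^2 - 3*x + 2
(4) = m^2 + 9*m + x*(-7*m - 28) + 20
(5) = -6*m^3 - 61*m^2 - 160*m - 25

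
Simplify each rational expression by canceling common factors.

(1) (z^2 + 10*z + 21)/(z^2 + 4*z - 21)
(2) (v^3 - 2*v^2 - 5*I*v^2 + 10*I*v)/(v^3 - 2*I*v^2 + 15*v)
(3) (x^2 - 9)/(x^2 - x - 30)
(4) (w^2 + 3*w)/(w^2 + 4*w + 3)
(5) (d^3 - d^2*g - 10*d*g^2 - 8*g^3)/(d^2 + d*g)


(1) = (z + 3)/(z - 3)
(2) = (v - 2)/(v + 3*I)
(3) = (x^2 - 9)/(x^2 - x - 30)
(4) = w/(w + 1)
(5) = (d^2 - 2*d*g - 8*g^2)/d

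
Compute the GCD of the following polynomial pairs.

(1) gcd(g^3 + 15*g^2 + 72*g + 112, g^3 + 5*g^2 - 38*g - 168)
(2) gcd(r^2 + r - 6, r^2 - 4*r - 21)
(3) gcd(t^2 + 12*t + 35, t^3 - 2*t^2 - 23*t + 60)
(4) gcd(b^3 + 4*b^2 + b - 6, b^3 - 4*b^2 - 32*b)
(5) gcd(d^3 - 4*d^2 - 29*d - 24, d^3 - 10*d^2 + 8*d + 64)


(1) = gcd((g + 4)^2*(g + 7), (g - 6)*(g + 4)*(g + 7)) = g^2 + 11*g + 28
(2) = gcd((r - 2)*(r + 3), (r - 7)*(r + 3)) = r + 3
(3) = gcd((t + 5)*(t + 7), (t - 4)*(t - 3)*(t + 5)) = t + 5
(4) = 1
(5) = d - 8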